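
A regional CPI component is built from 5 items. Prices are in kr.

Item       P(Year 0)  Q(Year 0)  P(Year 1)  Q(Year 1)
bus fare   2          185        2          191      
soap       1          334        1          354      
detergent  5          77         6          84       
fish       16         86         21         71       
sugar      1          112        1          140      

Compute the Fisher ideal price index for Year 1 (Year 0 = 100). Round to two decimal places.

Laspeyres component (base-period weights):
ΣP(Year 1)Q(Year 0) = 2×185 + 1×334 + 6×77 + 21×86 + 1×112 = 370 + 334 + 462 + 1806 + 112 = 3084
ΣP(Year 0)Q(Year 0) = 2×185 + 1×334 + 5×77 + 16×86 + 1×112 = 370 + 334 + 385 + 1376 + 112 = 2577
L = 3084 / 2577 × 100 = 119.6740
Paasche component (current-period weights):
ΣP(Year 1)Q(Year 1) = 2×191 + 1×354 + 6×84 + 21×71 + 1×140 = 382 + 354 + 504 + 1491 + 140 = 2871
ΣP(Year 0)Q(Year 1) = 2×191 + 1×354 + 5×84 + 16×71 + 1×140 = 382 + 354 + 420 + 1136 + 140 = 2432
P = 2871 / 2432 × 100 = 118.0510
Fisher = √(L × P) = √(119.6740 × 118.0510) = 118.8597

118.86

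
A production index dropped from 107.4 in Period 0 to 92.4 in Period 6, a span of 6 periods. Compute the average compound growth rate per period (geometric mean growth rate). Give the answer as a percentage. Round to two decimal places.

-2.48%

Growth factor = (92.4/107.4)^(1/6) = (0.860335)^(1/6) = 0.975239
Growth rate = 0.975239 − 1 = -0.024761 = -2.4761%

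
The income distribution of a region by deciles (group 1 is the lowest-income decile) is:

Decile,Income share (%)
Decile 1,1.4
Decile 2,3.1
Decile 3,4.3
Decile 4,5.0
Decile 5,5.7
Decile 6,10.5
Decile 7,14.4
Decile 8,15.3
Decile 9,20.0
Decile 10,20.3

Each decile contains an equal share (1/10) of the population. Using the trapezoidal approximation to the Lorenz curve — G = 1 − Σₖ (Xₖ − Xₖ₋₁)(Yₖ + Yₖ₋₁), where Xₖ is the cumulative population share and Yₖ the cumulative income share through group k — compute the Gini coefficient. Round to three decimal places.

0.376

Cumulative income shares Yₖ: 0.0140, 0.0450, 0.0880, 0.1380, 0.1950, 0.3000, 0.4440, 0.5970, 0.7970, 1.0000
Σ (Xₖ−Xₖ₋₁)(Yₖ+Yₖ₋₁) = (1/10)(0.0140+0.0000) + (1/10)(0.0450+0.0140) + (1/10)(0.0880+0.0450) + (1/10)(0.1380+0.0880) + (1/10)(0.1950+0.1380) + (1/10)(0.3000+0.1950) + (1/10)(0.4440+0.3000) + (1/10)(0.5970+0.4440) + (1/10)(0.7970+0.5970) + (1/10)(1.0000+0.7970)
  = 0.0014 + 0.0059 + 0.0133 + 0.0226 + 0.0333 + 0.0495 + 0.0744 + 0.1041 + 0.1394 + 0.1797 = 0.6236
G = 1 − 0.6236 = 0.3764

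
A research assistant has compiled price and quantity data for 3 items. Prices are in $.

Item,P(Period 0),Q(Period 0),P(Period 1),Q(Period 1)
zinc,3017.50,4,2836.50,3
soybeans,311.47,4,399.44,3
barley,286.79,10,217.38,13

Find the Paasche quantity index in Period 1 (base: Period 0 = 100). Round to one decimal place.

Paasche quantity index uses current-period prices as weights.
ΣP(Period 1)·Q(Period 1) = 2836.50×3 + 399.44×3 + 217.38×13 = 8509.5 + 1198.32 + 2825.94 = 12533.76
ΣP(Period 1)·Q(Period 0) = 2836.50×4 + 399.44×4 + 217.38×10 = 11346 + 1597.76 + 2173.8 = 15117.56
Index = 12533.76 / 15117.56 × 100 = 82.9086

82.9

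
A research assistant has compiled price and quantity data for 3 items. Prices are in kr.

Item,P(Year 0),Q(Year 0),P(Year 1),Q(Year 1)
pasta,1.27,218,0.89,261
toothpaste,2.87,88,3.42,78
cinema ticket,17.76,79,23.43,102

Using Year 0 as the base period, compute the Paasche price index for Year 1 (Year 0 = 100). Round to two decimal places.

Paasche price index uses current-period quantities as weights.
ΣP(Year 1)·Q(Year 1) = 0.89×261 + 3.42×78 + 23.43×102 = 232.29 + 266.76 + 2389.86 = 2888.91
ΣP(Year 0)·Q(Year 1) = 1.27×261 + 2.87×78 + 17.76×102 = 331.47 + 223.86 + 1811.52 = 2366.85
Index = 2888.91 / 2366.85 × 100 = 122.0572

122.06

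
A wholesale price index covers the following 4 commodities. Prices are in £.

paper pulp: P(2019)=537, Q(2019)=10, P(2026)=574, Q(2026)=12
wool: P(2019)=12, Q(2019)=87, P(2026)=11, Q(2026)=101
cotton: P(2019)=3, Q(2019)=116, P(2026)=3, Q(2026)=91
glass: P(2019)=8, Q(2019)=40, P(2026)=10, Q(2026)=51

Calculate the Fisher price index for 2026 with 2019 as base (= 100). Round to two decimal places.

Laspeyres component (base-period weights):
ΣP(2026)Q(2019) = 574×10 + 11×87 + 3×116 + 10×40 = 5740 + 957 + 348 + 400 = 7445
ΣP(2019)Q(2019) = 537×10 + 12×87 + 3×116 + 8×40 = 5370 + 1044 + 348 + 320 = 7082
L = 7445 / 7082 × 100 = 105.1257
Paasche component (current-period weights):
ΣP(2026)Q(2026) = 574×12 + 11×101 + 3×91 + 10×51 = 6888 + 1111 + 273 + 510 = 8782
ΣP(2019)Q(2026) = 537×12 + 12×101 + 3×91 + 8×51 = 6444 + 1212 + 273 + 408 = 8337
P = 8782 / 8337 × 100 = 105.3377
Fisher = √(L × P) = √(105.1257 × 105.3377) = 105.2316

105.23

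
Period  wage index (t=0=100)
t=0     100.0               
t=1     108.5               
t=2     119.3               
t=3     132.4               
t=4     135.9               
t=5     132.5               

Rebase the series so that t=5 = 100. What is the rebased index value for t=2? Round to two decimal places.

90.04

Rebased(t=2) = 119.3 / 132.5 × 100 = 90.0377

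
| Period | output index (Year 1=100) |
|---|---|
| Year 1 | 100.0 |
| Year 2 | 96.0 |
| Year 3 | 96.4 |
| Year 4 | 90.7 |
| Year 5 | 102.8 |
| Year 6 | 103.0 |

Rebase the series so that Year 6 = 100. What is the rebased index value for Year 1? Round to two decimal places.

97.09

Rebased(Year 1) = 100.0 / 103.0 × 100 = 97.0874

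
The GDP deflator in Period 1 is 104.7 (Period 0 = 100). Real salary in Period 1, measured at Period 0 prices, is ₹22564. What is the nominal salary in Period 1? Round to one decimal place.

Nominal = Real × (Index/100) = 22564 × (104.7/100)
        = 22564 × 1.047 = 23624.5080

23624.5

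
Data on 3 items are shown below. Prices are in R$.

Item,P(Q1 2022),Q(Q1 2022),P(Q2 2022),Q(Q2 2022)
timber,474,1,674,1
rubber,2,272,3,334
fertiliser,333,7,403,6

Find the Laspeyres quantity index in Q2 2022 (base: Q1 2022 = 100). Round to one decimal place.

Laspeyres quantity index uses base-period prices as weights.
ΣP(Q1 2022)·Q(Q2 2022) = 474×1 + 2×334 + 333×6 = 474 + 668 + 1998 = 3140
ΣP(Q1 2022)·Q(Q1 2022) = 474×1 + 2×272 + 333×7 = 474 + 544 + 2331 = 3349
Index = 3140 / 3349 × 100 = 93.7593

93.8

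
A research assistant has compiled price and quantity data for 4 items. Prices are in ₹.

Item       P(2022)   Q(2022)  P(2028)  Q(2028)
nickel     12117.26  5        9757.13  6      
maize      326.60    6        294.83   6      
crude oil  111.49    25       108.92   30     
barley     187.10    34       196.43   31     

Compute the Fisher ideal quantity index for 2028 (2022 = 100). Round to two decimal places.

116.55

Laspeyres component (base-period weights):
ΣP(2022)Q(2028) = 12117.26×6 + 326.60×6 + 111.49×30 + 187.10×31 = 72703.56 + 1959.6 + 3344.7 + 5800.1 = 83807.96
ΣP(2022)Q(2022) = 12117.26×5 + 326.60×6 + 111.49×25 + 187.10×34 = 60586.3 + 1959.6 + 2787.25 + 6361.4 = 71694.55
L = 83807.96 / 71694.55 × 100 = 116.8959
Paasche component (current-period weights):
ΣP(2028)Q(2028) = 9757.13×6 + 294.83×6 + 108.92×30 + 196.43×31 = 58542.78 + 1768.98 + 3267.6 + 6089.33 = 69668.69
ΣP(2028)Q(2022) = 9757.13×5 + 294.83×6 + 108.92×25 + 196.43×34 = 48785.65 + 1768.98 + 2723 + 6678.62 = 59956.25
P = 69668.69 / 59956.25 × 100 = 116.1992
Fisher = √(L × P) = √(116.8959 × 116.1992) = 116.5470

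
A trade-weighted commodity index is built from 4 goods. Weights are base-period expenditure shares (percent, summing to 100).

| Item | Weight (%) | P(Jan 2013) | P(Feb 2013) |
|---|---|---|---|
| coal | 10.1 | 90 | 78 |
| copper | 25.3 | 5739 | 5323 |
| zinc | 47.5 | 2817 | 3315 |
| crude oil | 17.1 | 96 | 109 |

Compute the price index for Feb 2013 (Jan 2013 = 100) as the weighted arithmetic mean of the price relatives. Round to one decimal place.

coal: 10.1 × (78/90) = 10.1 × 0.866667 = 8.7533
copper: 25.3 × (5323/5739) = 25.3 × 0.927514 = 23.4661
zinc: 47.5 × (3315/2817) = 47.5 × 1.176784 = 55.8972
crude oil: 17.1 × (109/96) = 17.1 × 1.135417 = 19.4156
Index = Σ wᵢ·(p₁ᵢ/p₀ᵢ) = 8.7533 + 23.4661 + 55.8972 + 19.4156 = 107.5323

107.5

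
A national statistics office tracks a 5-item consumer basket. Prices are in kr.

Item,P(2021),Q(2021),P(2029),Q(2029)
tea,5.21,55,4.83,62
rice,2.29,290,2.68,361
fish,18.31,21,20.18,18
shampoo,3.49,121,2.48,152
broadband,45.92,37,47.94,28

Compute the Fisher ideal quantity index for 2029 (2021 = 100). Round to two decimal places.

Laspeyres component (base-period weights):
ΣP(2021)Q(2029) = 5.21×62 + 2.29×361 + 18.31×18 + 3.49×152 + 45.92×28 = 323.02 + 826.69 + 329.58 + 530.48 + 1285.76 = 3295.53
ΣP(2021)Q(2021) = 5.21×55 + 2.29×290 + 18.31×21 + 3.49×121 + 45.92×37 = 286.55 + 664.1 + 384.51 + 422.29 + 1699.04 = 3456.49
L = 3295.53 / 3456.49 × 100 = 95.3433
Paasche component (current-period weights):
ΣP(2029)Q(2029) = 4.83×62 + 2.68×361 + 20.18×18 + 2.48×152 + 47.94×28 = 299.46 + 967.48 + 363.24 + 376.96 + 1342.32 = 3349.46
ΣP(2029)Q(2021) = 4.83×55 + 2.68×290 + 20.18×21 + 2.48×121 + 47.94×37 = 265.65 + 777.2 + 423.78 + 300.08 + 1773.78 = 3540.49
P = 3349.46 / 3540.49 × 100 = 94.6044
Fisher = √(L × P) = √(95.3433 × 94.6044) = 94.9731

94.97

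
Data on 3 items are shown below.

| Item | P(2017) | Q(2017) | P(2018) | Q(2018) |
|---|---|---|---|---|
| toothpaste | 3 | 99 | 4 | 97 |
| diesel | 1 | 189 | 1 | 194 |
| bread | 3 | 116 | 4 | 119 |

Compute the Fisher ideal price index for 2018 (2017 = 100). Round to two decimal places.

Laspeyres component (base-period weights):
ΣP(2018)Q(2017) = 4×99 + 1×189 + 4×116 = 396 + 189 + 464 = 1049
ΣP(2017)Q(2017) = 3×99 + 1×189 + 3×116 = 297 + 189 + 348 = 834
L = 1049 / 834 × 100 = 125.7794
Paasche component (current-period weights):
ΣP(2018)Q(2018) = 4×97 + 1×194 + 4×119 = 388 + 194 + 476 = 1058
ΣP(2017)Q(2018) = 3×97 + 1×194 + 3×119 = 291 + 194 + 357 = 842
P = 1058 / 842 × 100 = 125.6532
Fisher = √(L × P) = √(125.7794 × 125.6532) = 125.7163

125.72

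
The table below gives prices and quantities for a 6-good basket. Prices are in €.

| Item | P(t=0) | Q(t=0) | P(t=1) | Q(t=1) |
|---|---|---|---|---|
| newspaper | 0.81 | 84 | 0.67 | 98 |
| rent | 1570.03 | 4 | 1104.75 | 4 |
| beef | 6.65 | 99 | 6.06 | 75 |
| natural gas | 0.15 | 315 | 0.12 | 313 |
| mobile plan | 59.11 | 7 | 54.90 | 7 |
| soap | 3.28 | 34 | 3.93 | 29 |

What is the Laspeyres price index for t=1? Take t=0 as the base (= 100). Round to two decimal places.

Laspeyres price index uses base-period quantities as weights.
ΣP(t=1)·Q(t=0) = 0.67×84 + 1104.75×4 + 6.06×99 + 0.12×315 + 54.90×7 + 3.93×34 = 56.28 + 4419 + 599.94 + 37.8 + 384.3 + 133.62 = 5630.94
ΣP(t=0)·Q(t=0) = 0.81×84 + 1570.03×4 + 6.65×99 + 0.15×315 + 59.11×7 + 3.28×34 = 68.04 + 6280.12 + 658.35 + 47.25 + 413.77 + 111.52 = 7579.05
Index = 5630.94 / 7579.05 × 100 = 74.2961

74.30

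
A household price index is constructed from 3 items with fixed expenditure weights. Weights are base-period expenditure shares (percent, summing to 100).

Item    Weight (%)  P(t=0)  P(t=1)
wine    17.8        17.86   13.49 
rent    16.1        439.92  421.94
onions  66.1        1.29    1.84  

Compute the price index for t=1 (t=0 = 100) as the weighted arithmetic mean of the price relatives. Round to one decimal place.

123.2

wine: 17.8 × (13.49/17.86) = 17.8 × 0.755319 = 13.4447
rent: 16.1 × (421.94/439.92) = 16.1 × 0.959129 = 15.4420
onions: 66.1 × (1.84/1.29) = 66.1 × 1.426357 = 94.2822
Index = Σ wᵢ·(p₁ᵢ/p₀ᵢ) = 13.4447 + 15.4420 + 94.2822 = 123.1688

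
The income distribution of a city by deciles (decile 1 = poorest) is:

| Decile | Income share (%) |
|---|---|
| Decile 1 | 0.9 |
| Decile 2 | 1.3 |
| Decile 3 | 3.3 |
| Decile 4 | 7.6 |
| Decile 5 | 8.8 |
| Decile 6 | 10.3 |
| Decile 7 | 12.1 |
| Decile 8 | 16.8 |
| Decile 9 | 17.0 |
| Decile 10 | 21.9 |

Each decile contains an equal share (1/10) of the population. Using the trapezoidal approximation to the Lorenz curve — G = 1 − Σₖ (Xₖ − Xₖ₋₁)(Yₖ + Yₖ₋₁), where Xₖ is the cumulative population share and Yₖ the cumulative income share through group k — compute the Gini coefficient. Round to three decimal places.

0.381

Cumulative income shares Yₖ: 0.0090, 0.0220, 0.0550, 0.1310, 0.2190, 0.3220, 0.4430, 0.6110, 0.7810, 1.0000
Σ (Xₖ−Xₖ₋₁)(Yₖ+Yₖ₋₁) = (1/10)(0.0090+0.0000) + (1/10)(0.0220+0.0090) + (1/10)(0.0550+0.0220) + (1/10)(0.1310+0.0550) + (1/10)(0.2190+0.1310) + (1/10)(0.3220+0.2190) + (1/10)(0.4430+0.3220) + (1/10)(0.6110+0.4430) + (1/10)(0.7810+0.6110) + (1/10)(1.0000+0.7810)
  = 0.0009 + 0.0031 + 0.0077 + 0.0186 + 0.0350 + 0.0541 + 0.0765 + 0.1054 + 0.1392 + 0.1781 = 0.6186
G = 1 − 0.6186 = 0.3814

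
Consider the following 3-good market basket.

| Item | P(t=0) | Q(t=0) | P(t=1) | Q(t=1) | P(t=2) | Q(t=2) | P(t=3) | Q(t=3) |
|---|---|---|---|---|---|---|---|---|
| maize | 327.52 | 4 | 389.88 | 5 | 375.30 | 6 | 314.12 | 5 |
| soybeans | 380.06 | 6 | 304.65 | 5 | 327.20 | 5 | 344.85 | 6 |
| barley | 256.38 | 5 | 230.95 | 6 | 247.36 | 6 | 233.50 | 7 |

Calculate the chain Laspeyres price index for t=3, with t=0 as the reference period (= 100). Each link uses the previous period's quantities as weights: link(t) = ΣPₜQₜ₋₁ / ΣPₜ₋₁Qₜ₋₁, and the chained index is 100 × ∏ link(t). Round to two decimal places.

89.42

Link t=0→t=1:
ΣP(t=1)Q(t=0) = 389.88×4 + 304.65×6 + 230.95×5 = 1559.52 + 1827.9 + 1154.75 = 4542.17
ΣP(t=0)Q(t=0) = 327.52×4 + 380.06×6 + 256.38×5 = 1310.08 + 2280.36 + 1281.9 = 4872.34
link = 4542.17/4872.34 = 0.932236
Link t=1→t=2:
ΣP(t=2)Q(t=1) = 375.30×5 + 327.20×5 + 247.36×6 = 1876.5 + 1636 + 1484.16 = 4996.66
ΣP(t=1)Q(t=1) = 389.88×5 + 304.65×5 + 230.95×6 = 1949.4 + 1523.25 + 1385.7 = 4858.35
link = 4996.66/4858.35 = 1.028469
Link t=2→t=3:
ΣP(t=3)Q(t=2) = 314.12×6 + 344.85×5 + 233.50×6 = 1884.72 + 1724.25 + 1401 = 5009.97
ΣP(t=2)Q(t=2) = 375.30×6 + 327.20×5 + 247.36×6 = 2251.8 + 1636 + 1484.16 = 5371.96
link = 5009.97/5371.96 = 0.932615
Chained index = 100 × 0.932236 × 1.028469 × 0.932615 = 89.4168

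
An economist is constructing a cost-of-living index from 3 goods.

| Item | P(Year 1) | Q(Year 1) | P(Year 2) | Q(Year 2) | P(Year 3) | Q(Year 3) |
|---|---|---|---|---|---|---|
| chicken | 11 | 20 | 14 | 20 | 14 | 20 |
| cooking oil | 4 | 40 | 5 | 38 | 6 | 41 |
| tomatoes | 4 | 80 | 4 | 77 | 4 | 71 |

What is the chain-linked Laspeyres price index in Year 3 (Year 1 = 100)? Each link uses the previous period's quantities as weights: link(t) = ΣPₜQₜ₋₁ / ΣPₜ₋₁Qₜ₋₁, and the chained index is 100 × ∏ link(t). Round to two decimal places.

119.87

Link Year 1→Year 2:
ΣP(Year 2)Q(Year 1) = 14×20 + 5×40 + 4×80 = 280 + 200 + 320 = 800
ΣP(Year 1)Q(Year 1) = 11×20 + 4×40 + 4×80 = 220 + 160 + 320 = 700
link = 800/700 = 1.142857
Link Year 2→Year 3:
ΣP(Year 3)Q(Year 2) = 14×20 + 6×38 + 4×77 = 280 + 228 + 308 = 816
ΣP(Year 2)Q(Year 2) = 14×20 + 5×38 + 4×77 = 280 + 190 + 308 = 778
link = 816/778 = 1.048843
Chained index = 100 × 1.142857 × 1.048843 = 119.8678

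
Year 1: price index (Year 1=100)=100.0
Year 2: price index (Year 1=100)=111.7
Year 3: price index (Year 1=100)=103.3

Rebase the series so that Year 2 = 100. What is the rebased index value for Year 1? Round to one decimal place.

89.5

Rebased(Year 1) = 100.0 / 111.7 × 100 = 89.5255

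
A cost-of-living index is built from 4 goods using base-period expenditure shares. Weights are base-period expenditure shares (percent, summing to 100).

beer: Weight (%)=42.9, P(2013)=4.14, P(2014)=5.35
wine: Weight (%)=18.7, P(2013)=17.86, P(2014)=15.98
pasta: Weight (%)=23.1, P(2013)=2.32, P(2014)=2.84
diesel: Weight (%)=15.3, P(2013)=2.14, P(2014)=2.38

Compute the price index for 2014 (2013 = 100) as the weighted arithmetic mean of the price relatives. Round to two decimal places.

beer: 42.9 × (5.35/4.14) = 42.9 × 1.292271 = 55.4384
wine: 18.7 × (15.98/17.86) = 18.7 × 0.894737 = 16.7316
pasta: 23.1 × (2.84/2.32) = 23.1 × 1.224138 = 28.2776
diesel: 15.3 × (2.38/2.14) = 15.3 × 1.112150 = 17.0159
Index = Σ wᵢ·(p₁ᵢ/p₀ᵢ) = 55.4384 + 16.7316 + 28.2776 + 17.0159 = 117.4635

117.46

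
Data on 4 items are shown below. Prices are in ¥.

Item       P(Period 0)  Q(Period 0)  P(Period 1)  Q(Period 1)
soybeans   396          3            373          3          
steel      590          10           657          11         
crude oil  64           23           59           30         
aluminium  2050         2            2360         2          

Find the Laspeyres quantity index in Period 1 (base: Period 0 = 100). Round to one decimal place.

Laspeyres quantity index uses base-period prices as weights.
ΣP(Period 0)·Q(Period 1) = 396×3 + 590×11 + 64×30 + 2050×2 = 1188 + 6490 + 1920 + 4100 = 13698
ΣP(Period 0)·Q(Period 0) = 396×3 + 590×10 + 64×23 + 2050×2 = 1188 + 5900 + 1472 + 4100 = 12660
Index = 13698 / 12660 × 100 = 108.1991

108.2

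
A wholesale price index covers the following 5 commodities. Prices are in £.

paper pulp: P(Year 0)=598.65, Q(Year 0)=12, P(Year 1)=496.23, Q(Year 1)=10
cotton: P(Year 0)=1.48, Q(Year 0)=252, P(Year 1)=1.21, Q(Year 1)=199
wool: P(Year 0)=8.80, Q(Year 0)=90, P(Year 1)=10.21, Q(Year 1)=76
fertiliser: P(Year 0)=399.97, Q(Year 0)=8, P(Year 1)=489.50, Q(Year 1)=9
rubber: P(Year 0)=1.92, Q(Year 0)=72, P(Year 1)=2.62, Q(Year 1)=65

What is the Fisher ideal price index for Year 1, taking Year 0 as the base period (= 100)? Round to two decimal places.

97.71

Laspeyres component (base-period weights):
ΣP(Year 1)Q(Year 0) = 496.23×12 + 1.21×252 + 10.21×90 + 489.50×8 + 2.62×72 = 5954.76 + 304.92 + 918.9 + 3916 + 188.64 = 11283.22
ΣP(Year 0)Q(Year 0) = 598.65×12 + 1.48×252 + 8.80×90 + 399.97×8 + 1.92×72 = 7183.8 + 372.96 + 792 + 3199.76 + 138.24 = 11686.76
L = 11283.22 / 11686.76 × 100 = 96.5470
Paasche component (current-period weights):
ΣP(Year 1)Q(Year 1) = 496.23×10 + 1.21×199 + 10.21×76 + 489.50×9 + 2.62×65 = 4962.3 + 240.79 + 775.96 + 4405.5 + 170.3 = 10554.85
ΣP(Year 0)Q(Year 1) = 598.65×10 + 1.48×199 + 8.80×76 + 399.97×9 + 1.92×65 = 5986.5 + 294.52 + 668.8 + 3599.73 + 124.8 = 10674.35
P = 10554.85 / 10674.35 × 100 = 98.8805
Fisher = √(L × P) = √(96.5470 × 98.8805) = 97.7068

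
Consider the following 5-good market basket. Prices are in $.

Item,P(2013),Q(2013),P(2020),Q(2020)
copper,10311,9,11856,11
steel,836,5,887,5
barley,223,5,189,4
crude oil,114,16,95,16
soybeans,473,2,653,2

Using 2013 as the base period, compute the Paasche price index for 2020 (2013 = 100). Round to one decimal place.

114.2

Paasche price index uses current-period quantities as weights.
ΣP(2020)·Q(2020) = 11856×11 + 887×5 + 189×4 + 95×16 + 653×2 = 130416 + 4435 + 756 + 1520 + 1306 = 138433
ΣP(2013)·Q(2020) = 10311×11 + 836×5 + 223×4 + 114×16 + 473×2 = 113421 + 4180 + 892 + 1824 + 946 = 121263
Index = 138433 / 121263 × 100 = 114.1593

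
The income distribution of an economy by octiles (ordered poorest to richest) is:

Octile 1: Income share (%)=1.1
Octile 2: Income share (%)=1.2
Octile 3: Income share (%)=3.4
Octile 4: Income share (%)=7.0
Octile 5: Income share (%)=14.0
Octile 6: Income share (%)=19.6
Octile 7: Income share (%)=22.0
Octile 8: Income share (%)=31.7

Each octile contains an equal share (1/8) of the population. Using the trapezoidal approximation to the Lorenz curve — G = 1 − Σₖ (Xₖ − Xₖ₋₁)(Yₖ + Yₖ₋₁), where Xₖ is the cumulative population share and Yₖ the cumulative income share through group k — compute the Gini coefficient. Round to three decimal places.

0.467

Cumulative income shares Yₖ: 0.0110, 0.0230, 0.0570, 0.1270, 0.2670, 0.4630, 0.6830, 1.0000
Σ (Xₖ−Xₖ₋₁)(Yₖ+Yₖ₋₁) = (1/8)(0.0110+0.0000) + (1/8)(0.0230+0.0110) + (1/8)(0.0570+0.0230) + (1/8)(0.1270+0.0570) + (1/8)(0.2670+0.1270) + (1/8)(0.4630+0.2670) + (1/8)(0.6830+0.4630) + (1/8)(1.0000+0.6830)
  = 0.0014 + 0.0043 + 0.0100 + 0.0230 + 0.0493 + 0.0912 + 0.1433 + 0.2104 = 0.5328
G = 1 − 0.5328 = 0.4672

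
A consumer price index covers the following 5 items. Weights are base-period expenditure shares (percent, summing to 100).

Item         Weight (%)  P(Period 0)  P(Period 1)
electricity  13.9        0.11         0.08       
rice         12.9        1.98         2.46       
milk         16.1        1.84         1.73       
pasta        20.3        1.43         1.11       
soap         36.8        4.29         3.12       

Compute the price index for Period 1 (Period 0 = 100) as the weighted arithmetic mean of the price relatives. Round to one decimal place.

electricity: 13.9 × (0.08/0.11) = 13.9 × 0.727273 = 10.1091
rice: 12.9 × (2.46/1.98) = 12.9 × 1.242424 = 16.0273
milk: 16.1 × (1.73/1.84) = 16.1 × 0.940217 = 15.1375
pasta: 20.3 × (1.11/1.43) = 20.3 × 0.776224 = 15.7573
soap: 36.8 × (3.12/4.29) = 36.8 × 0.727273 = 26.7636
Index = Σ wᵢ·(p₁ᵢ/p₀ᵢ) = 10.1091 + 16.0273 + 15.1375 + 15.7573 + 26.7636 = 83.7948

83.8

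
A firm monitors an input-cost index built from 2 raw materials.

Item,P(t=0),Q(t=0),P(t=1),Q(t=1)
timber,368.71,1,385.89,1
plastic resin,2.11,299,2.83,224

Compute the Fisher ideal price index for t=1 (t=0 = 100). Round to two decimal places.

Laspeyres component (base-period weights):
ΣP(t=1)Q(t=0) = 385.89×1 + 2.83×299 = 385.89 + 846.17 = 1232.06
ΣP(t=0)Q(t=0) = 368.71×1 + 2.11×299 = 368.71 + 630.89 = 999.6
L = 1232.06 / 999.6 × 100 = 123.2553
Paasche component (current-period weights):
ΣP(t=1)Q(t=1) = 385.89×1 + 2.83×224 = 385.89 + 633.92 = 1019.81
ΣP(t=0)Q(t=1) = 368.71×1 + 2.11×224 = 368.71 + 472.64 = 841.35
P = 1019.81 / 841.35 × 100 = 121.2111
Fisher = √(L × P) = √(123.2553 × 121.2111) = 122.2290

122.23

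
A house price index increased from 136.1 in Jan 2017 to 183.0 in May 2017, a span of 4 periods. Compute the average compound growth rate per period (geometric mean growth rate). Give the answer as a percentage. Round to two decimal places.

Growth factor = (183.0/136.1)^(1/4) = (1.344600)^(1/4) = 1.076833
Growth rate = 1.076833 − 1 = 0.076833 = 7.6833%

7.68%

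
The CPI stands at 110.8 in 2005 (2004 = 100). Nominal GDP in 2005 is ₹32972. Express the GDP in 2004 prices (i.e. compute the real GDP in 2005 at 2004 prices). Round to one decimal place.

Real = Nominal ÷ (Index/100) = 32972 ÷ (110.8/100)
     = 32972 ÷ 1.108 = 29758.1227

29758.1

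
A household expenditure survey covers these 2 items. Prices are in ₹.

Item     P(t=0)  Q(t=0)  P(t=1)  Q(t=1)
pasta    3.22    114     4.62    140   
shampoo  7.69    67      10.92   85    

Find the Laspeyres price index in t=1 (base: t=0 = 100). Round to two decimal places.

Laspeyres price index uses base-period quantities as weights.
ΣP(t=1)·Q(t=0) = 4.62×114 + 10.92×67 = 526.68 + 731.64 = 1258.32
ΣP(t=0)·Q(t=0) = 3.22×114 + 7.69×67 = 367.08 + 515.23 = 882.31
Index = 1258.32 / 882.31 × 100 = 142.6165

142.62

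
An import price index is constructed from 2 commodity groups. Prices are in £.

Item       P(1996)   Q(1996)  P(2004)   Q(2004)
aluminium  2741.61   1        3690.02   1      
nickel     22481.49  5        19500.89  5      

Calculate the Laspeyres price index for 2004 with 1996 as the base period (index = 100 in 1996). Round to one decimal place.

87.9

Laspeyres price index uses base-period quantities as weights.
ΣP(2004)·Q(1996) = 3690.02×1 + 19500.89×5 = 3690.02 + 97504.45 = 101194.47
ΣP(1996)·Q(1996) = 2741.61×1 + 22481.49×5 = 2741.61 + 112407.45 = 115149.06
Index = 101194.47 / 115149.06 × 100 = 87.8813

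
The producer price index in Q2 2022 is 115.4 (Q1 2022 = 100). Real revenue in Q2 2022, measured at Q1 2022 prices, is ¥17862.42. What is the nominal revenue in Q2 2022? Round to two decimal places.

Nominal = Real × (Index/100) = 17862.42 × (115.4/100)
        = 17862.42 × 1.154 = 20613.2327

20613.23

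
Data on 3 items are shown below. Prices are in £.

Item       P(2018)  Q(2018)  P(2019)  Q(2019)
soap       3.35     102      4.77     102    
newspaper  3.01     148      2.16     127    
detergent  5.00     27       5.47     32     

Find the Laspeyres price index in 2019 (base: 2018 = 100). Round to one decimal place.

Laspeyres price index uses base-period quantities as weights.
ΣP(2019)·Q(2018) = 4.77×102 + 2.16×148 + 5.47×27 = 486.54 + 319.68 + 147.69 = 953.91
ΣP(2018)·Q(2018) = 3.35×102 + 3.01×148 + 5.00×27 = 341.7 + 445.48 + 135 = 922.18
Index = 953.91 / 922.18 × 100 = 103.4408

103.4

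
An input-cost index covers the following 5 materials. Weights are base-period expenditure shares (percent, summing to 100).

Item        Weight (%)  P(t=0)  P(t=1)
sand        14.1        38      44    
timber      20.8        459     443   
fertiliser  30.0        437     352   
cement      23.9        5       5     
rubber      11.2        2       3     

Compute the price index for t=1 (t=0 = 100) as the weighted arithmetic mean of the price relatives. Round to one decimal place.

sand: 14.1 × (44/38) = 14.1 × 1.157895 = 16.3263
timber: 20.8 × (443/459) = 20.8 × 0.965142 = 20.0749
fertiliser: 30.0 × (352/437) = 30.0 × 0.805492 = 24.1648
cement: 23.9 × (5/5) = 23.9 × 1.000000 = 23.9000
rubber: 11.2 × (3/2) = 11.2 × 1.500000 = 16.8000
Index = Σ wᵢ·(p₁ᵢ/p₀ᵢ) = 16.3263 + 20.0749 + 24.1648 + 23.9000 + 16.8000 = 101.2660

101.3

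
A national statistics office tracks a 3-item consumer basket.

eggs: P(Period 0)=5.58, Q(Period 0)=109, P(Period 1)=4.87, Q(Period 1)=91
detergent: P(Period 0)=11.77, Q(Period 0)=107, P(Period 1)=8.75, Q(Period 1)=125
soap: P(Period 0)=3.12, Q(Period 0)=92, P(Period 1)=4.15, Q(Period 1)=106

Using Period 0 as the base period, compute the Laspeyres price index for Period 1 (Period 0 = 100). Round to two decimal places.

85.81

Laspeyres price index uses base-period quantities as weights.
ΣP(Period 1)·Q(Period 0) = 4.87×109 + 8.75×107 + 4.15×92 = 530.83 + 936.25 + 381.8 = 1848.88
ΣP(Period 0)·Q(Period 0) = 5.58×109 + 11.77×107 + 3.12×92 = 608.22 + 1259.39 + 287.04 = 2154.65
Index = 1848.88 / 2154.65 × 100 = 85.8088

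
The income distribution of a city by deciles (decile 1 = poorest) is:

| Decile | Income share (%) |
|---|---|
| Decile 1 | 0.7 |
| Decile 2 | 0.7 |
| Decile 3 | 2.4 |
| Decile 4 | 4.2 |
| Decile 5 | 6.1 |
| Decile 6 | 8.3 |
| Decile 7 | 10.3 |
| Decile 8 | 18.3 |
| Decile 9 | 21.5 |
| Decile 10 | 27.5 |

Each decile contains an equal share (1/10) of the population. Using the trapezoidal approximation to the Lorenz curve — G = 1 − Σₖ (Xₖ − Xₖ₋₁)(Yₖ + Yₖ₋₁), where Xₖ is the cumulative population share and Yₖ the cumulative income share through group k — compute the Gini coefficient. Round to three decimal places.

Cumulative income shares Yₖ: 0.0070, 0.0140, 0.0380, 0.0800, 0.1410, 0.2240, 0.3270, 0.5100, 0.7250, 1.0000
Σ (Xₖ−Xₖ₋₁)(Yₖ+Yₖ₋₁) = (1/10)(0.0070+0.0000) + (1/10)(0.0140+0.0070) + (1/10)(0.0380+0.0140) + (1/10)(0.0800+0.0380) + (1/10)(0.1410+0.0800) + (1/10)(0.2240+0.1410) + (1/10)(0.3270+0.2240) + (1/10)(0.5100+0.3270) + (1/10)(0.7250+0.5100) + (1/10)(1.0000+0.7250)
  = 0.0007 + 0.0021 + 0.0052 + 0.0118 + 0.0221 + 0.0365 + 0.0551 + 0.0837 + 0.1235 + 0.1725 = 0.5132
G = 1 − 0.5132 = 0.4868

0.487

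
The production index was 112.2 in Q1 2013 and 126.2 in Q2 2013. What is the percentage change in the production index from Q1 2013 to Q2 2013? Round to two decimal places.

Change = (126.2 − 112.2) / 112.2 × 100
       = 14.0 / 112.2 × 100 = 12.4777%

12.48%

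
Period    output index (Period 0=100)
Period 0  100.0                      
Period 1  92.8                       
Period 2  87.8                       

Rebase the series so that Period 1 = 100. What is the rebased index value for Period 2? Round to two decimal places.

Rebased(Period 2) = 87.8 / 92.8 × 100 = 94.6121

94.61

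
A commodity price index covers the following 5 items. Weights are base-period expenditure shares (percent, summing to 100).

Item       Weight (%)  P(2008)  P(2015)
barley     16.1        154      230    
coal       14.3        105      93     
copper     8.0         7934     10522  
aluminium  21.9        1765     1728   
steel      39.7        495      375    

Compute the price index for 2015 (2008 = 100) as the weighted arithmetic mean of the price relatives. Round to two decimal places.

98.84

barley: 16.1 × (230/154) = 16.1 × 1.493506 = 24.0455
coal: 14.3 × (93/105) = 14.3 × 0.885714 = 12.6657
copper: 8.0 × (10522/7934) = 8.0 × 1.326191 = 10.6095
aluminium: 21.9 × (1728/1765) = 21.9 × 0.979037 = 21.4409
steel: 39.7 × (375/495) = 39.7 × 0.757576 = 30.0758
Index = Σ wᵢ·(p₁ᵢ/p₀ᵢ) = 24.0455 + 12.6657 + 10.6095 + 21.4409 + 30.0758 = 98.8374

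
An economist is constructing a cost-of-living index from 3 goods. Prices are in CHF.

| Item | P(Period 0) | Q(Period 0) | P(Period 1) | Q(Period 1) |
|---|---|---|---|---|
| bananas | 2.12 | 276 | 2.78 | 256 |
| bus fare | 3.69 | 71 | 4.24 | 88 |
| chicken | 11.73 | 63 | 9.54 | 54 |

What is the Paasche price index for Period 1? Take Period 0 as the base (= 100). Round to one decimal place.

106.6

Paasche price index uses current-period quantities as weights.
ΣP(Period 1)·Q(Period 1) = 2.78×256 + 4.24×88 + 9.54×54 = 711.68 + 373.12 + 515.16 = 1599.96
ΣP(Period 0)·Q(Period 1) = 2.12×256 + 3.69×88 + 11.73×54 = 542.72 + 324.72 + 633.42 = 1500.86
Index = 1599.96 / 1500.86 × 100 = 106.6029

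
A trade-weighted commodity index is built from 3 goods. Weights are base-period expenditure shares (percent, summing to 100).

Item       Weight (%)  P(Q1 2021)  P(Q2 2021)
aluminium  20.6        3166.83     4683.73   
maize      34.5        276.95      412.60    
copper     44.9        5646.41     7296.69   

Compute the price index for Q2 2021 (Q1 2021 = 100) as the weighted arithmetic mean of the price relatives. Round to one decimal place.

aluminium: 20.6 × (4683.73/3166.83) = 20.6 × 1.478996 = 30.4673
maize: 34.5 × (412.60/276.95) = 34.5 × 1.489800 = 51.3981
copper: 44.9 × (7296.69/5646.41) = 44.9 × 1.292271 = 58.0230
Index = Σ wᵢ·(p₁ᵢ/p₀ᵢ) = 30.4673 + 51.3981 + 58.0230 = 139.8884

139.9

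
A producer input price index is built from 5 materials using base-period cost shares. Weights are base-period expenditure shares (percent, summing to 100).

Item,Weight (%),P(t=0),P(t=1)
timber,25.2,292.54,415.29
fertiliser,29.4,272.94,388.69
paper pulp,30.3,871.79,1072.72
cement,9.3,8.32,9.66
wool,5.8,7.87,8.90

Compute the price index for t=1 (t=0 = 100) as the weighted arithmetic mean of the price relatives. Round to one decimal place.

132.3

timber: 25.2 × (415.29/292.54) = 25.2 × 1.419601 = 35.7739
fertiliser: 29.4 × (388.69/272.94) = 29.4 × 1.424086 = 41.8681
paper pulp: 30.3 × (1072.72/871.79) = 30.3 × 1.230480 = 37.2835
cement: 9.3 × (9.66/8.32) = 9.3 × 1.161058 = 10.7978
wool: 5.8 × (8.90/7.87) = 5.8 × 1.130877 = 6.5591
Index = Σ wᵢ·(p₁ᵢ/p₀ᵢ) = 35.7739 + 41.8681 + 37.2835 + 10.7978 + 6.5591 = 132.2825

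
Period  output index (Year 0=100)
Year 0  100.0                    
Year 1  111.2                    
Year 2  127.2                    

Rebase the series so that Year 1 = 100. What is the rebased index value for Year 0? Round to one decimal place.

89.9

Rebased(Year 0) = 100.0 / 111.2 × 100 = 89.9281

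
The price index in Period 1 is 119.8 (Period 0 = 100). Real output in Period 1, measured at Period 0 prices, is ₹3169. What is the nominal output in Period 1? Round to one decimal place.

3796.5

Nominal = Real × (Index/100) = 3169 × (119.8/100)
        = 3169 × 1.198 = 3796.4620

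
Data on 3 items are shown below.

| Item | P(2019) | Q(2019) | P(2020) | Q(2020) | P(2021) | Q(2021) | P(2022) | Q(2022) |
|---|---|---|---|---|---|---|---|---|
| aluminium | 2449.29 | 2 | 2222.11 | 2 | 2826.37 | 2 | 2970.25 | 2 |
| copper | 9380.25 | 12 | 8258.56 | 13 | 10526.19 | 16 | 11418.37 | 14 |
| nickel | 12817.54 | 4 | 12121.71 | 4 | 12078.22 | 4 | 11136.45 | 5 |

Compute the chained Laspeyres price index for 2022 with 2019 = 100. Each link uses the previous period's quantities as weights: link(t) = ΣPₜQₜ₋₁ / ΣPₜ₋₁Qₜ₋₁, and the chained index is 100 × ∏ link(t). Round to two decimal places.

112.46

Link 2019→2020:
ΣP(2020)Q(2019) = 2222.11×2 + 8258.56×12 + 12121.71×4 = 4444.22 + 99102.72 + 48486.84 = 152033.78
ΣP(2019)Q(2019) = 2449.29×2 + 9380.25×12 + 12817.54×4 = 4898.58 + 112563 + 51270.16 = 168731.74
link = 152033.78/168731.74 = 0.901038
Link 2020→2021:
ΣP(2021)Q(2020) = 2826.37×2 + 10526.19×13 + 12078.22×4 = 5652.74 + 136840.47 + 48312.88 = 190806.09
ΣP(2020)Q(2020) = 2222.11×2 + 8258.56×13 + 12121.71×4 = 4444.22 + 107361.28 + 48486.84 = 160292.34
link = 190806.09/160292.34 = 1.190363
Link 2021→2022:
ΣP(2022)Q(2021) = 2970.25×2 + 11418.37×16 + 11136.45×4 = 5940.5 + 182693.92 + 44545.8 = 233180.22
ΣP(2021)Q(2021) = 2826.37×2 + 10526.19×16 + 12078.22×4 = 5652.74 + 168419.04 + 48312.88 = 222384.66
link = 233180.22/222384.66 = 1.048545
Chained index = 100 × 0.901038 × 1.190363 × 1.048545 = 112.4630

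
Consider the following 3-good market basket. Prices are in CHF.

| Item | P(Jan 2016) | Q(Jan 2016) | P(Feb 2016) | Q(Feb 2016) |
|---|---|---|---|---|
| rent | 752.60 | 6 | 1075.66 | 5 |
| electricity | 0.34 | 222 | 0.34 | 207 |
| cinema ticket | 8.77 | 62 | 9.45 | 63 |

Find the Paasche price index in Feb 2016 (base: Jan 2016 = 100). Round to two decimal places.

137.81

Paasche price index uses current-period quantities as weights.
ΣP(Feb 2016)·Q(Feb 2016) = 1075.66×5 + 0.34×207 + 9.45×63 = 5378.3 + 70.38 + 595.35 = 6044.03
ΣP(Jan 2016)·Q(Feb 2016) = 752.60×5 + 0.34×207 + 8.77×63 = 3763 + 70.38 + 552.51 = 4385.89
Index = 6044.03 / 4385.89 × 100 = 137.8062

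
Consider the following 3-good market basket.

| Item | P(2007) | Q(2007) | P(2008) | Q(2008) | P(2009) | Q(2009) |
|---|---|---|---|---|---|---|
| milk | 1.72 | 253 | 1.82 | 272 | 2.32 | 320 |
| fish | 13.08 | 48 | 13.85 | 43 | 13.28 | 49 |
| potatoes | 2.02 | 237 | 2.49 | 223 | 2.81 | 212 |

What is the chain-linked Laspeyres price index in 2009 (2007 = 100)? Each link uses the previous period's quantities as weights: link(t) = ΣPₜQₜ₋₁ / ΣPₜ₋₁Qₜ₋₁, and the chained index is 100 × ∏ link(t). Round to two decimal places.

123.62

Link 2007→2008:
ΣP(2008)Q(2007) = 1.82×253 + 13.85×48 + 2.49×237 = 460.46 + 664.8 + 590.13 = 1715.39
ΣP(2007)Q(2007) = 1.72×253 + 13.08×48 + 2.02×237 = 435.16 + 627.84 + 478.74 = 1541.74
link = 1715.39/1541.74 = 1.112632
Link 2008→2009:
ΣP(2009)Q(2008) = 2.32×272 + 13.28×43 + 2.81×223 = 631.04 + 571.04 + 626.63 = 1828.71
ΣP(2008)Q(2008) = 1.82×272 + 13.85×43 + 2.49×223 = 495.04 + 595.55 + 555.27 = 1645.86
link = 1828.71/1645.86 = 1.111097
Chained index = 100 × 1.112632 × 1.111097 = 123.6243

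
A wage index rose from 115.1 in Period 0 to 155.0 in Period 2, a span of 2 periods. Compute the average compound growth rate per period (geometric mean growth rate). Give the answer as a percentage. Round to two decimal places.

Growth factor = (155.0/115.1)^(1/2) = (1.346655)^(1/2) = 1.160455
Growth rate = 1.160455 − 1 = 0.160455 = 16.0455%

16.05%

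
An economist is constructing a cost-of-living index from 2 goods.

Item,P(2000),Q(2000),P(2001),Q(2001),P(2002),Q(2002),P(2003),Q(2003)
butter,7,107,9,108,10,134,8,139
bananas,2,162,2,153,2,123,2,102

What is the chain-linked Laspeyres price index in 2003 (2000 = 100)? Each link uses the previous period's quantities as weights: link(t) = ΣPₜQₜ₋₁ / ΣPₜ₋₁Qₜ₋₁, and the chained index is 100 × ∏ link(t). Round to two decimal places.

Link 2000→2001:
ΣP(2001)Q(2000) = 9×107 + 2×162 = 963 + 324 = 1287
ΣP(2000)Q(2000) = 7×107 + 2×162 = 749 + 324 = 1073
link = 1287/1073 = 1.199441
Link 2001→2002:
ΣP(2002)Q(2001) = 10×108 + 2×153 = 1080 + 306 = 1386
ΣP(2001)Q(2001) = 9×108 + 2×153 = 972 + 306 = 1278
link = 1386/1278 = 1.084507
Link 2002→2003:
ΣP(2003)Q(2002) = 8×134 + 2×123 = 1072 + 246 = 1318
ΣP(2002)Q(2002) = 10×134 + 2×123 = 1340 + 246 = 1586
link = 1318/1586 = 0.831021
Chained index = 100 × 1.199441 × 1.084507 × 0.831021 = 108.0994

108.10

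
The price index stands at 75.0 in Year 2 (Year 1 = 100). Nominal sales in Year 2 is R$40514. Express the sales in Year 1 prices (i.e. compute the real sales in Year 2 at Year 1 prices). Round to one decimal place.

Real = Nominal ÷ (Index/100) = 40514 ÷ (75.0/100)
     = 40514 ÷ 0.750 = 54018.6667

54018.7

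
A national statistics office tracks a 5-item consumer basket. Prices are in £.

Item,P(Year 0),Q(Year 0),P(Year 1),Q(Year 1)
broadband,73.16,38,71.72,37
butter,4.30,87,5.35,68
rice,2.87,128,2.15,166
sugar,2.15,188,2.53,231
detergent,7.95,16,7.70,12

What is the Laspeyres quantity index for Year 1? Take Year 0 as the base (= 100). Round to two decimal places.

Laspeyres quantity index uses base-period prices as weights.
ΣP(Year 0)·Q(Year 1) = 73.16×37 + 4.30×68 + 2.87×166 + 2.15×231 + 7.95×12 = 2706.92 + 292.4 + 476.42 + 496.65 + 95.4 = 4067.79
ΣP(Year 0)·Q(Year 0) = 73.16×38 + 4.30×87 + 2.87×128 + 2.15×188 + 7.95×16 = 2780.08 + 374.1 + 367.36 + 404.2 + 127.2 = 4052.94
Index = 4067.79 / 4052.94 × 100 = 100.3664

100.37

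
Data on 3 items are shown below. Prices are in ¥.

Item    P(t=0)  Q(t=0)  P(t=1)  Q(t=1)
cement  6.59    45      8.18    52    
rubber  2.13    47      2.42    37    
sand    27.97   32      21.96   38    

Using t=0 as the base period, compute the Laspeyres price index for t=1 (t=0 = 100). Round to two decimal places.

91.71

Laspeyres price index uses base-period quantities as weights.
ΣP(t=1)·Q(t=0) = 8.18×45 + 2.42×47 + 21.96×32 = 368.1 + 113.74 + 702.72 = 1184.56
ΣP(t=0)·Q(t=0) = 6.59×45 + 2.13×47 + 27.97×32 = 296.55 + 100.11 + 895.04 = 1291.7
Index = 1184.56 / 1291.7 × 100 = 91.7055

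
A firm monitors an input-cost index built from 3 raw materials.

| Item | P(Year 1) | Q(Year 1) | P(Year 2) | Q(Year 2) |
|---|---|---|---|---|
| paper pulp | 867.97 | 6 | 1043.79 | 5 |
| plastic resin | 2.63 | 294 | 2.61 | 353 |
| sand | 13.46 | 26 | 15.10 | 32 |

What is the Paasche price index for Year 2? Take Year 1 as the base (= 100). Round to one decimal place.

116.2

Paasche price index uses current-period quantities as weights.
ΣP(Year 2)·Q(Year 2) = 1043.79×5 + 2.61×353 + 15.10×32 = 5218.95 + 921.33 + 483.2 = 6623.48
ΣP(Year 1)·Q(Year 2) = 867.97×5 + 2.63×353 + 13.46×32 = 4339.85 + 928.39 + 430.72 = 5698.96
Index = 6623.48 / 5698.96 × 100 = 116.2226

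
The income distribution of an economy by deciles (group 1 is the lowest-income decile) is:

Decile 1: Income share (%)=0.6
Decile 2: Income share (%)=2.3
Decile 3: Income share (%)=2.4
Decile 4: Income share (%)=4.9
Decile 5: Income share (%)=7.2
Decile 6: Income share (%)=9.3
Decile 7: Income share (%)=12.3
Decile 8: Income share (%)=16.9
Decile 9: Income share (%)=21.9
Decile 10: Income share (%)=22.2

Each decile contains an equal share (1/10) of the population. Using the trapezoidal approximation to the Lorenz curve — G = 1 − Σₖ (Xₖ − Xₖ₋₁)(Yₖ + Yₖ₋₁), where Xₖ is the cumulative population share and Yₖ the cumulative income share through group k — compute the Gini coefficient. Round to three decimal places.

Cumulative income shares Yₖ: 0.0060, 0.0290, 0.0530, 0.1020, 0.1740, 0.2670, 0.3900, 0.5590, 0.7780, 1.0000
Σ (Xₖ−Xₖ₋₁)(Yₖ+Yₖ₋₁) = (1/10)(0.0060+0.0000) + (1/10)(0.0290+0.0060) + (1/10)(0.0530+0.0290) + (1/10)(0.1020+0.0530) + (1/10)(0.1740+0.1020) + (1/10)(0.2670+0.1740) + (1/10)(0.3900+0.2670) + (1/10)(0.5590+0.3900) + (1/10)(0.7780+0.5590) + (1/10)(1.0000+0.7780)
  = 0.0006 + 0.0035 + 0.0082 + 0.0155 + 0.0276 + 0.0441 + 0.0657 + 0.0949 + 0.1337 + 0.1778 = 0.5716
G = 1 − 0.5716 = 0.4284

0.428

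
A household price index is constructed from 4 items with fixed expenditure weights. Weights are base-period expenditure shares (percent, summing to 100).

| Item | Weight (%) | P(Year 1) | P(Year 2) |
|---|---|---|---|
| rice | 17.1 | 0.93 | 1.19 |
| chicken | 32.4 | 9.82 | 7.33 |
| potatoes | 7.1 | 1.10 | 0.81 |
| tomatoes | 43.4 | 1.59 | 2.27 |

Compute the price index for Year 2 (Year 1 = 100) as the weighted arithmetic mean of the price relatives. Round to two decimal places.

rice: 17.1 × (1.19/0.93) = 17.1 × 1.279570 = 21.8806
chicken: 32.4 × (7.33/9.82) = 32.4 × 0.746436 = 24.1845
potatoes: 7.1 × (0.81/1.10) = 7.1 × 0.736364 = 5.2282
tomatoes: 43.4 × (2.27/1.59) = 43.4 × 1.427673 = 61.9610
Index = Σ wᵢ·(p₁ᵢ/p₀ᵢ) = 21.8806 + 24.1845 + 5.2282 + 61.9610 = 113.2544

113.25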